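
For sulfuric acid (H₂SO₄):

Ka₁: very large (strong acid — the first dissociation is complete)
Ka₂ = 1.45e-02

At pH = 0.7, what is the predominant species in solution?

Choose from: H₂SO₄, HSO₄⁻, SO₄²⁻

The first dissociation is complete, so H₂SO₄ itself is never the predominant species in water; pKa₂ = -log(1.45e-02) = 1.84. For a polyprotic acid the predominant species crosses at each pKa: below pKa_n the protonated form dominates, above it the deprotonated form does. At pH = 0.7, the predominant species is HSO₄⁻.

HSO₄⁻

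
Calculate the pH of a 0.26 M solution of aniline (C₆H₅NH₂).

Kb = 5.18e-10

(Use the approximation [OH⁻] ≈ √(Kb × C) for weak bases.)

[OH⁻] = √(Kb × C) = √(5.18e-10 × 0.26) = 1.1605e-05. pOH = 4.94, pH = 14 - pOH

pH = 9.06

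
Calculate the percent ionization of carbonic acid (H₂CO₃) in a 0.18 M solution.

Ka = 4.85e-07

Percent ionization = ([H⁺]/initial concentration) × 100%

Using Ka equilibrium: x² + Ka×x - Ka×C = 0. Solving: [H⁺] = 2.9522e-04. Percent = (2.9522e-04/0.18) × 100

Percent ionization = 0.164%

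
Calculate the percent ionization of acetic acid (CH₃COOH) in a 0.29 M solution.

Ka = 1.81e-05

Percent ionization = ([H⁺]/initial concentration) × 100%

Using Ka equilibrium: x² + Ka×x - Ka×C = 0. Solving: [H⁺] = 2.2820e-03. Percent = (2.2820e-03/0.29) × 100

Percent ionization = 0.787%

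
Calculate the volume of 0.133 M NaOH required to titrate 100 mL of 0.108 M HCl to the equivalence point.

At equivalence: moles acid = moles base. moles HCl = 0.108 × 100/1000 = 0.0108 mol. V_base = moles / 0.133 × 1000 = 81.2 mL.

V_{base} = 81.2 mL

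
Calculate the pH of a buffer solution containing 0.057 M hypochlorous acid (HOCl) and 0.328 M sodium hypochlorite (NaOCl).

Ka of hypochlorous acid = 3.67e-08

pKa = -log(3.67e-08) = 7.44. pH = pKa + log([A⁻]/[HA]) = 7.44 + log(0.328/0.057)

pH = 8.20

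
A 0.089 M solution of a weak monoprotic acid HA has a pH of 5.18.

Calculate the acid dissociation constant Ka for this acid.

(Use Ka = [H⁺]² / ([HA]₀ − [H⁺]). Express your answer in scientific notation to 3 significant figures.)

[H⁺] = 10^(−pH) = 10^(−5.18) = 6.607e-06 M. For HA ⇌ H⁺ + A⁻, Ka = [H⁺][A⁻]/[HA] = [H⁺]² / ([HA]₀ − [H⁺]) = (6.607e-06)² / (0.089 − 6.607e-06) = 4.91e-10.

K_a = 4.91e-10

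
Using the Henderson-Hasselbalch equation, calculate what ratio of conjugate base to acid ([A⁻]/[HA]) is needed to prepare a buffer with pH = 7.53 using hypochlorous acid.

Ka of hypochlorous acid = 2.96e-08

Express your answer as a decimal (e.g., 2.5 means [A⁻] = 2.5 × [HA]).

pKa = -log(2.96e-08) = 7.5287. pH = pKa + log([A⁻]/[HA]), so log([A⁻]/[HA]) = pH − pKa = 7.53 − 7.5287 = 0.0013. [A⁻]/[HA] = 10^(0.0013) = 1.00

[A⁻]/[HA] = 1.00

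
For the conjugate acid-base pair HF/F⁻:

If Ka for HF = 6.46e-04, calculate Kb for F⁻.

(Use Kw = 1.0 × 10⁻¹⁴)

For a conjugate pair Ka × Kb = Kw, so Kb = Kw/Ka = 1.0 × 10⁻¹⁴ / 6.46e-04 = 1.55e-11.

K_b = 1.55e-11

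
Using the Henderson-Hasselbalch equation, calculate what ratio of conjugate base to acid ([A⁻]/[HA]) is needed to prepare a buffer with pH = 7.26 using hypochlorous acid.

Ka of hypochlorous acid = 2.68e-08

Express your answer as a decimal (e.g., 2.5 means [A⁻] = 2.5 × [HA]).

pKa = -log(2.68e-08) = 7.5719. pH = pKa + log([A⁻]/[HA]), so log([A⁻]/[HA]) = pH − pKa = 7.26 − 7.5719 = -0.3119. [A⁻]/[HA] = 10^(-0.3119) = 0.488

[A⁻]/[HA] = 0.488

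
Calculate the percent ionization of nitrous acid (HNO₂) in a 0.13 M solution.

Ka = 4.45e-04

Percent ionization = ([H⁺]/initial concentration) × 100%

Using Ka equilibrium: x² + Ka×x - Ka×C = 0. Solving: [H⁺] = 7.3867e-03. Percent = (7.3867e-03/0.13) × 100

Percent ionization = 5.68%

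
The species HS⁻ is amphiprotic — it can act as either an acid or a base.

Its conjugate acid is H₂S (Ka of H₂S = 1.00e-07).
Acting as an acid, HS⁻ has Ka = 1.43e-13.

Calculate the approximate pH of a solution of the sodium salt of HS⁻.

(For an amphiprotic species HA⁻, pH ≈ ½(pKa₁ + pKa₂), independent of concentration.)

pKa₁ = -log(1.00e-07) = 7.00; pKa₂ = -log(1.43e-13) = 12.84. For an amphiprotic species, pH ≈ ½(pKa₁ + pKa₂) = ½(7.00 + 12.84) = 9.92.

pH = 9.92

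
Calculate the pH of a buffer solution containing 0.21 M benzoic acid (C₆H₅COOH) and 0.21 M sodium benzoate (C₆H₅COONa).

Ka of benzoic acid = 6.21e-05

pKa = -log(6.21e-05) = 4.21. pH = pKa + log([A⁻]/[HA]) = 4.21 + log(0.21/0.21)

pH = 4.21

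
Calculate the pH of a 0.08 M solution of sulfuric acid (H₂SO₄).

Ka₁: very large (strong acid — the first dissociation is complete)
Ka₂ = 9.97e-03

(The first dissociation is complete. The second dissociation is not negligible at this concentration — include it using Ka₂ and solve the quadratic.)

First dissociation is complete: [H⁺]₀ = [HSO₄⁻]₀ = C = 0.08 M. Second dissociation HSO₄⁻ ⇌ H⁺ + SO₄²⁻: let x = [SO₄²⁻]. Ka₂ = (C + x)·x / (C − x) = 9.97e-03 → x² + (C + Ka₂)·x − Ka₂·C = 0 → x² + 0.08997·x − 7.976e-04 = 0. x = (−0.08997 + √(0.08997² + 4 × 7.976e-04)) / 2 = 8.1304e-03 M. [H⁺] = C + x = 0.08 + 8.1304e-03 = 8.8130e-02 M. pH = -log(8.8130e-02) = 1.05.

pH = 1.05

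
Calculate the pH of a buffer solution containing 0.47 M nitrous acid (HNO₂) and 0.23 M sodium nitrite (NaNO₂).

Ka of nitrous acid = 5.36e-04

pKa = -log(5.36e-04) = 3.27. pH = pKa + log([A⁻]/[HA]) = 3.27 + log(0.23/0.47)

pH = 2.96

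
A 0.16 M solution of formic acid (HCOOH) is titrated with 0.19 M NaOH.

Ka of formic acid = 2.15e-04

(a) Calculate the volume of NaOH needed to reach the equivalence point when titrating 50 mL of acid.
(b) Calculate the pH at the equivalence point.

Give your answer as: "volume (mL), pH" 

moles acid = 0.16 × 50/1000 = 0.008 mol; V_base = moles/0.19 × 1000 = 42.1 mL. At equivalence only the conjugate base is present: [A⁻] = 0.008/0.092 = 8.6857e-02 M. Kb = Kw/Ka = 4.65e-11; [OH⁻] = √(Kb × [A⁻]) = 2.0099e-06; pOH = 5.70; pH = 14 - pOH = 8.30.

V = 42.1 mL, pH = 8.30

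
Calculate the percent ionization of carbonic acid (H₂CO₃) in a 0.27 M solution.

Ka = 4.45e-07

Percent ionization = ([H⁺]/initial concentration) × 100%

Using Ka equilibrium: x² + Ka×x - Ka×C = 0. Solving: [H⁺] = 3.4640e-04. Percent = (3.4640e-04/0.27) × 100

Percent ionization = 0.128%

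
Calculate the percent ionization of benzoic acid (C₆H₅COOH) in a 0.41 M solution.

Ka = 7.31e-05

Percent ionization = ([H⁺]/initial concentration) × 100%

Using Ka equilibrium: x² + Ka×x - Ka×C = 0. Solving: [H⁺] = 5.4381e-03. Percent = (5.4381e-03/0.41) × 100

Percent ionization = 1.33%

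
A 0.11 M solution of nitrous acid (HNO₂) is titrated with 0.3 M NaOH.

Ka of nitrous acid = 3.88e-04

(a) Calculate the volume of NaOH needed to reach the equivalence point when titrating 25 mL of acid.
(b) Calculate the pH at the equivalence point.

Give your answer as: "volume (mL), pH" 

moles acid = 0.11 × 25/1000 = 0.00275 mol; V_base = moles/0.3 × 1000 = 9.2 mL. At equivalence only the conjugate base is present: [A⁻] = 0.00275/0.034 = 8.0488e-02 M. Kb = Kw/Ka = 2.58e-11; [OH⁻] = √(Kb × [A⁻]) = 1.4403e-06; pOH = 5.84; pH = 14 - pOH = 8.16.

V = 9.2 mL, pH = 8.16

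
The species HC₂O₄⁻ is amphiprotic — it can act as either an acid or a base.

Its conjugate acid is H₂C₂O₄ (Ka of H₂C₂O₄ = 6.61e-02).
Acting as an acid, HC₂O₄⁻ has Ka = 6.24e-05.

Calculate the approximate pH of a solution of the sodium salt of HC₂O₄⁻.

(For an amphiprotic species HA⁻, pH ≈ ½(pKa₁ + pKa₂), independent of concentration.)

pKa₁ = -log(6.61e-02) = 1.18; pKa₂ = -log(6.24e-05) = 4.20. For an amphiprotic species, pH ≈ ½(pKa₁ + pKa₂) = ½(1.18 + 4.20) = 2.69.

pH = 2.69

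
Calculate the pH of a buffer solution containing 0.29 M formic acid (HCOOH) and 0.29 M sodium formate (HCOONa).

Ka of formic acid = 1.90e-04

pKa = -log(1.90e-04) = 3.72. pH = pKa + log([A⁻]/[HA]) = 3.72 + log(0.29/0.29)

pH = 3.72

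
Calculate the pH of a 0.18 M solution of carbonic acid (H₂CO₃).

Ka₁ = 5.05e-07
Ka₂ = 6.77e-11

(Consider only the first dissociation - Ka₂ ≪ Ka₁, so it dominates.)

First dissociation dominates. From Ka₁ = [H⁺][HA⁻]/[H₂A], x² + Ka₁·x − Ka₁·C = 0 with C = 0.18 M and Ka₁ = 5.05e-07. Solving: [H⁺] = (−Ka₁ + √(Ka₁² + 4·Ka₁·C)) / 2 = 3.0124e-04 M. pH = -log(3.0124e-04) = 3.52.

pH = 3.52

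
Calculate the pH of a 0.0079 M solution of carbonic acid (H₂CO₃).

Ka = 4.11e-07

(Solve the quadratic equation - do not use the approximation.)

x² + Ka×x - Ka×C = 0. Using quadratic formula: [H⁺] = 5.6776e-05

pH = 4.25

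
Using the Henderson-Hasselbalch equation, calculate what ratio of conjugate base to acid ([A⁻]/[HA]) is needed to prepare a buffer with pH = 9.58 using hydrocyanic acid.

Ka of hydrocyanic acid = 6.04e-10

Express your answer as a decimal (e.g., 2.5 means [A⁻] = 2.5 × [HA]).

pKa = -log(6.04e-10) = 9.2190. pH = pKa + log([A⁻]/[HA]), so log([A⁻]/[HA]) = pH − pKa = 9.58 − 9.2190 = 0.3610. [A⁻]/[HA] = 10^(0.3610) = 2.30

[A⁻]/[HA] = 2.30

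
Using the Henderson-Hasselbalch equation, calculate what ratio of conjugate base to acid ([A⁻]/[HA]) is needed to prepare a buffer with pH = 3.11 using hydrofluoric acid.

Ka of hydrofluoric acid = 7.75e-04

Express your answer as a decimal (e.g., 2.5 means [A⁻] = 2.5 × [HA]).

pKa = -log(7.75e-04) = 3.1107. pH = pKa + log([A⁻]/[HA]), so log([A⁻]/[HA]) = pH − pKa = 3.11 − 3.1107 = -0.0007. [A⁻]/[HA] = 10^(-0.0007) = 0.998

[A⁻]/[HA] = 0.998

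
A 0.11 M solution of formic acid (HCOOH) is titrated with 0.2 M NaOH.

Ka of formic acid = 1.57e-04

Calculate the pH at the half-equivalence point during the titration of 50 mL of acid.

At half-equivalence [HA] = [A⁻], so Henderson-Hasselbalch gives pH = pKa = -log(1.57e-04) = 3.80.

pH = pKa = 3.80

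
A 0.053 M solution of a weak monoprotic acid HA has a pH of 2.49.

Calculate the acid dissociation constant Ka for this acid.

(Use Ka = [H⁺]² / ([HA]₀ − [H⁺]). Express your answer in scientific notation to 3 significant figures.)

[H⁺] = 10^(−pH) = 10^(−2.49) = 3.236e-03 M. For HA ⇌ H⁺ + A⁻, Ka = [H⁺][A⁻]/[HA] = [H⁺]² / ([HA]₀ − [H⁺]) = (3.236e-03)² / (0.053 − 3.236e-03) = 2.10e-04.

K_a = 2.10e-04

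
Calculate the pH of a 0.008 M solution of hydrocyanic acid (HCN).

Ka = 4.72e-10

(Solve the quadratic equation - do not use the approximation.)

x² + Ka×x - Ka×C = 0. Using quadratic formula: [H⁺] = 1.9430e-06

pH = 5.71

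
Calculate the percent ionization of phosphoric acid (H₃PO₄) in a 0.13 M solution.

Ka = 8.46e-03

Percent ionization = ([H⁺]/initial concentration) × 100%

Using Ka equilibrium: x² + Ka×x - Ka×C = 0. Solving: [H⁺] = 2.9202e-02. Percent = (2.9202e-02/0.13) × 100

Percent ionization = 22.5%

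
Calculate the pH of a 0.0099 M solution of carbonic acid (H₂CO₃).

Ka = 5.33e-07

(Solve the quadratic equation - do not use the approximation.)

x² + Ka×x - Ka×C = 0. Using quadratic formula: [H⁺] = 7.2375e-05

pH = 4.14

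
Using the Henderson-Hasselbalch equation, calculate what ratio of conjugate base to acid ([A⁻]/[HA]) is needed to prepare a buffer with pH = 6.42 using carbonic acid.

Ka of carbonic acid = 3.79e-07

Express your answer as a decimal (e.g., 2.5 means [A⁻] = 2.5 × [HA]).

pKa = -log(3.79e-07) = 6.4214. pH = pKa + log([A⁻]/[HA]), so log([A⁻]/[HA]) = pH − pKa = 6.42 − 6.4214 = -0.0014. [A⁻]/[HA] = 10^(-0.0014) = 0.997

[A⁻]/[HA] = 0.997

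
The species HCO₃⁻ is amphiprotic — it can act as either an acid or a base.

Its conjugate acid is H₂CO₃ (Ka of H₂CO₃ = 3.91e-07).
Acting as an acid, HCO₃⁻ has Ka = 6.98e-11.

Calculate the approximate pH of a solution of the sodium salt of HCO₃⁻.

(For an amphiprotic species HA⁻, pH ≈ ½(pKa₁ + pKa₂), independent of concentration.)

pKa₁ = -log(3.91e-07) = 6.41; pKa₂ = -log(6.98e-11) = 10.16. For an amphiprotic species, pH ≈ ½(pKa₁ + pKa₂) = ½(6.41 + 10.16) = 8.28.

pH = 8.28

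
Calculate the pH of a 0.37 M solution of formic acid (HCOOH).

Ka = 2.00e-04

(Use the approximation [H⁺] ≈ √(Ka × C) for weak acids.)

[H⁺] = √(Ka × C) = √(2.00e-04 × 0.37) = 8.6023e-03. pH = -log(8.6023e-03)

pH = 2.07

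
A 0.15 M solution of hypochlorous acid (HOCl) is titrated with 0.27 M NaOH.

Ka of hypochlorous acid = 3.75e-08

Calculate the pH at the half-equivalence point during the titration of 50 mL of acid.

At half-equivalence [HA] = [A⁻], so Henderson-Hasselbalch gives pH = pKa = -log(3.75e-08) = 7.43.

pH = pKa = 7.43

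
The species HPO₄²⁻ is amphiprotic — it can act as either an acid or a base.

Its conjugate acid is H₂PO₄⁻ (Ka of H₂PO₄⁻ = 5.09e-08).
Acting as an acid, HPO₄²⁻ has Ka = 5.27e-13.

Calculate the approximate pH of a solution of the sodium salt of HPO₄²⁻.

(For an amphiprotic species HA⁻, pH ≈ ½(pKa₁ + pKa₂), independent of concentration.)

pKa₁ = -log(5.09e-08) = 7.29; pKa₂ = -log(5.27e-13) = 12.28. For an amphiprotic species, pH ≈ ½(pKa₁ + pKa₂) = ½(7.29 + 12.28) = 9.79.

pH = 9.79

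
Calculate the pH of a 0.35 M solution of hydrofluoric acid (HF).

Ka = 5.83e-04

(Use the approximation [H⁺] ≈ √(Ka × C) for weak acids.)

[H⁺] = √(Ka × C) = √(5.83e-04 × 0.35) = 1.4285e-02. pH = -log(1.4285e-02)

pH = 1.85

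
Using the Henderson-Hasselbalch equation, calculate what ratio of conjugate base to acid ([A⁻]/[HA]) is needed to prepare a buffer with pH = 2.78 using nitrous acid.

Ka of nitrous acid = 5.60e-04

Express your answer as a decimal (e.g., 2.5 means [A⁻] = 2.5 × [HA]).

pKa = -log(5.60e-04) = 3.2518. pH = pKa + log([A⁻]/[HA]), so log([A⁻]/[HA]) = pH − pKa = 2.78 − 3.2518 = -0.4718. [A⁻]/[HA] = 10^(-0.4718) = 0.337

[A⁻]/[HA] = 0.337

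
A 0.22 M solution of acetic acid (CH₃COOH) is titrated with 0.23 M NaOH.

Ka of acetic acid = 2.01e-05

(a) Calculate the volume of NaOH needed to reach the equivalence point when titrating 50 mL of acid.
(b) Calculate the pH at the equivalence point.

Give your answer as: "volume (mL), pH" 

moles acid = 0.22 × 50/1000 = 0.011 mol; V_base = moles/0.23 × 1000 = 47.8 mL. At equivalence only the conjugate base is present: [A⁻] = 0.011/0.098 = 1.1244e-01 M. Kb = Kw/Ka = 4.98e-10; [OH⁻] = √(Kb × [A⁻]) = 7.4795e-06; pOH = 5.13; pH = 14 - pOH = 8.87.

V = 47.8 mL, pH = 8.87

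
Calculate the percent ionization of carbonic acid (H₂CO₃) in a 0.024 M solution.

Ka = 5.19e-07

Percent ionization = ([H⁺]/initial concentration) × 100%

Using Ka equilibrium: x² + Ka×x - Ka×C = 0. Solving: [H⁺] = 1.1135e-04. Percent = (1.1135e-04/0.024) × 100

Percent ionization = 0.464%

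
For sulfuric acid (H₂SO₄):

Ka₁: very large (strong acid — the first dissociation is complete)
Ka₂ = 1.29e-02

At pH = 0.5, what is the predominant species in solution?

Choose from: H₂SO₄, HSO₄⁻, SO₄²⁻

The first dissociation is complete, so H₂SO₄ itself is never the predominant species in water; pKa₂ = -log(1.29e-02) = 1.89. For a polyprotic acid the predominant species crosses at each pKa: below pKa_n the protonated form dominates, above it the deprotonated form does. At pH = 0.5, the predominant species is HSO₄⁻.

HSO₄⁻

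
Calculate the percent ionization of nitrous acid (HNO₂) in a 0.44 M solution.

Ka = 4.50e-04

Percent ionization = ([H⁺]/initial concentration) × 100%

Using Ka equilibrium: x² + Ka×x - Ka×C = 0. Solving: [H⁺] = 1.3848e-02. Percent = (1.3848e-02/0.44) × 100

Percent ionization = 3.15%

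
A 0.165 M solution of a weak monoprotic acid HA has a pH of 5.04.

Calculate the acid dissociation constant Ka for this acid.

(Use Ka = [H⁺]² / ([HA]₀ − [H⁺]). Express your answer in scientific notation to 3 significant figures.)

[H⁺] = 10^(−pH) = 10^(−5.04) = 9.120e-06 M. For HA ⇌ H⁺ + A⁻, Ka = [H⁺][A⁻]/[HA] = [H⁺]² / ([HA]₀ − [H⁺]) = (9.120e-06)² / (0.165 − 9.120e-06) = 5.04e-10.

K_a = 5.04e-10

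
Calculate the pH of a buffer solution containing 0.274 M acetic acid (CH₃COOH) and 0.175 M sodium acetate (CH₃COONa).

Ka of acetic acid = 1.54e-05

pKa = -log(1.54e-05) = 4.81. pH = pKa + log([A⁻]/[HA]) = 4.81 + log(0.175/0.274)

pH = 4.62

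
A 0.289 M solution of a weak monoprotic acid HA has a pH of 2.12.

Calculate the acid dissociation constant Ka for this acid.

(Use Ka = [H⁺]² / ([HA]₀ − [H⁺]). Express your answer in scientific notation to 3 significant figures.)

[H⁺] = 10^(−pH) = 10^(−2.12) = 7.586e-03 M. For HA ⇌ H⁺ + A⁻, Ka = [H⁺][A⁻]/[HA] = [H⁺]² / ([HA]₀ − [H⁺]) = (7.586e-03)² / (0.289 − 7.586e-03) = 2.04e-04.

K_a = 2.04e-04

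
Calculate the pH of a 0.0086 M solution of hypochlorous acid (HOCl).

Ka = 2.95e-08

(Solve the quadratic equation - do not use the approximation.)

x² + Ka×x - Ka×C = 0. Using quadratic formula: [H⁺] = 1.5913e-05

pH = 4.80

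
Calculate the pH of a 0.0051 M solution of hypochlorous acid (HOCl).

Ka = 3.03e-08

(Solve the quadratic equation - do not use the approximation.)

x² + Ka×x - Ka×C = 0. Using quadratic formula: [H⁺] = 1.2416e-05

pH = 4.91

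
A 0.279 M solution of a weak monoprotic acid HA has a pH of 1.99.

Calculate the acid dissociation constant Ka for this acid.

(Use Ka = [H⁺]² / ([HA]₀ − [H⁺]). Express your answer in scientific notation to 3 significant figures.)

[H⁺] = 10^(−pH) = 10^(−1.99) = 1.023e-02 M. For HA ⇌ H⁺ + A⁻, Ka = [H⁺][A⁻]/[HA] = [H⁺]² / ([HA]₀ − [H⁺]) = (1.023e-02)² / (0.279 − 1.023e-02) = 3.90e-04.

K_a = 3.90e-04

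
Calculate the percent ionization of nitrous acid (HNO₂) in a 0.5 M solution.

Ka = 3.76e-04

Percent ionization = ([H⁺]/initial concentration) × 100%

Using Ka equilibrium: x² + Ka×x - Ka×C = 0. Solving: [H⁺] = 1.3525e-02. Percent = (1.3525e-02/0.5) × 100

Percent ionization = 2.7%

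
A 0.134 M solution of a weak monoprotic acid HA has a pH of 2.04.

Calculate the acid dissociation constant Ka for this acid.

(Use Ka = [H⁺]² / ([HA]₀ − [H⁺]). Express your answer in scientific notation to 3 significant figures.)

[H⁺] = 10^(−pH) = 10^(−2.04) = 9.120e-03 M. For HA ⇌ H⁺ + A⁻, Ka = [H⁺][A⁻]/[HA] = [H⁺]² / ([HA]₀ − [H⁺]) = (9.120e-03)² / (0.134 − 9.120e-03) = 6.66e-04.

K_a = 6.66e-04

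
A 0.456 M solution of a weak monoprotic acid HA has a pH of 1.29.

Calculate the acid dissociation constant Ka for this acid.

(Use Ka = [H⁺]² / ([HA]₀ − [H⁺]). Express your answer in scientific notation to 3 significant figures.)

[H⁺] = 10^(−pH) = 10^(−1.29) = 5.129e-02 M. For HA ⇌ H⁺ + A⁻, Ka = [H⁺][A⁻]/[HA] = [H⁺]² / ([HA]₀ − [H⁺]) = (5.129e-02)² / (0.456 − 5.129e-02) = 6.50e-03.

K_a = 6.50e-03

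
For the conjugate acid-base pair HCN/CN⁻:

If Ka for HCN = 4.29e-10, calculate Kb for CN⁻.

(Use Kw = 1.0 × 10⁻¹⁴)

For a conjugate pair Ka × Kb = Kw, so Kb = Kw/Ka = 1.0 × 10⁻¹⁴ / 4.29e-10 = 2.33e-05.

K_b = 2.33e-05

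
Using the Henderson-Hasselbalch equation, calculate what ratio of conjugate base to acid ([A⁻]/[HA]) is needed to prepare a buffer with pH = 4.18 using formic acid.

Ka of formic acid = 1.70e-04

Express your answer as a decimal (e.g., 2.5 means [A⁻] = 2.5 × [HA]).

pKa = -log(1.70e-04) = 3.7696. pH = pKa + log([A⁻]/[HA]), so log([A⁻]/[HA]) = pH − pKa = 4.18 − 3.7696 = 0.4104. [A⁻]/[HA] = 10^(0.4104) = 2.57

[A⁻]/[HA] = 2.57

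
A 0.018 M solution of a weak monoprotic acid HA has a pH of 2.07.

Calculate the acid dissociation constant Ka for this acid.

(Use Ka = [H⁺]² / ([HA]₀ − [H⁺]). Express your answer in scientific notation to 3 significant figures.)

[H⁺] = 10^(−pH) = 10^(−2.07) = 8.511e-03 M. For HA ⇌ H⁺ + A⁻, Ka = [H⁺][A⁻]/[HA] = [H⁺]² / ([HA]₀ − [H⁺]) = (8.511e-03)² / (0.018 − 8.511e-03) = 7.63e-03.

K_a = 7.63e-03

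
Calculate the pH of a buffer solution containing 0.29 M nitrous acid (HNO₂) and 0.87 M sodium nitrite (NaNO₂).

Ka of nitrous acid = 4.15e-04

pKa = -log(4.15e-04) = 3.38. pH = pKa + log([A⁻]/[HA]) = 3.38 + log(0.87/0.29)

pH = 3.86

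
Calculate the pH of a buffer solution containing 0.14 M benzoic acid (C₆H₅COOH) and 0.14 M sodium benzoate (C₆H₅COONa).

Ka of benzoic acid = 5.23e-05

pKa = -log(5.23e-05) = 4.28. pH = pKa + log([A⁻]/[HA]) = 4.28 + log(0.14/0.14)

pH = 4.28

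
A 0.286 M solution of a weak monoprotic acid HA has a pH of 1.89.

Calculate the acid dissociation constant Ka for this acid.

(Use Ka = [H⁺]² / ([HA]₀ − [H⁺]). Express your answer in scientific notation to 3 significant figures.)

[H⁺] = 10^(−pH) = 10^(−1.89) = 1.288e-02 M. For HA ⇌ H⁺ + A⁻, Ka = [H⁺][A⁻]/[HA] = [H⁺]² / ([HA]₀ − [H⁺]) = (1.288e-02)² / (0.286 − 1.288e-02) = 6.08e-04.

K_a = 6.08e-04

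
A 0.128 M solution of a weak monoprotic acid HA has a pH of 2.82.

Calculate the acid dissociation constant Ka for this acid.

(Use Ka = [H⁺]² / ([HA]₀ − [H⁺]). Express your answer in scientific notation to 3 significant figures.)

[H⁺] = 10^(−pH) = 10^(−2.82) = 1.514e-03 M. For HA ⇌ H⁺ + A⁻, Ka = [H⁺][A⁻]/[HA] = [H⁺]² / ([HA]₀ − [H⁺]) = (1.514e-03)² / (0.128 − 1.514e-03) = 1.81e-05.

K_a = 1.81e-05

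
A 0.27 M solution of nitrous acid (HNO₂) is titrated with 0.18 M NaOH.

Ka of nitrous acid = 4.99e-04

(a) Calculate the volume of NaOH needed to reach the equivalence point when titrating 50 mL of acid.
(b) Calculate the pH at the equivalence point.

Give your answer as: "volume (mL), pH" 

moles acid = 0.27 × 50/1000 = 0.0135 mol; V_base = moles/0.18 × 1000 = 75.0 mL. At equivalence only the conjugate base is present: [A⁻] = 0.0135/0.125 = 1.0800e-01 M. Kb = Kw/Ka = 2.00e-11; [OH⁻] = √(Kb × [A⁻]) = 1.4712e-06; pOH = 5.83; pH = 14 - pOH = 8.17.

V = 75.0 mL, pH = 8.17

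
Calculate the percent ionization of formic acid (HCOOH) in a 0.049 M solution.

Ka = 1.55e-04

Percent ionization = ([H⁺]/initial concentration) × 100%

Using Ka equilibrium: x² + Ka×x - Ka×C = 0. Solving: [H⁺] = 2.6795e-03. Percent = (2.6795e-03/0.049) × 100

Percent ionization = 5.47%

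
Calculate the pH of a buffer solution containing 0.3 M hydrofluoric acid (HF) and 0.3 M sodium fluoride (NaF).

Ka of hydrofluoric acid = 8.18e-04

pKa = -log(8.18e-04) = 3.09. pH = pKa + log([A⁻]/[HA]) = 3.09 + log(0.3/0.3)

pH = 3.09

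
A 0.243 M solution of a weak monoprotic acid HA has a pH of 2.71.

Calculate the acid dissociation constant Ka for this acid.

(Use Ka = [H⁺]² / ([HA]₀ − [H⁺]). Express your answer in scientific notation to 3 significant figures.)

[H⁺] = 10^(−pH) = 10^(−2.71) = 1.950e-03 M. For HA ⇌ H⁺ + A⁻, Ka = [H⁺][A⁻]/[HA] = [H⁺]² / ([HA]₀ − [H⁺]) = (1.950e-03)² / (0.243 − 1.950e-03) = 1.58e-05.

K_a = 1.58e-05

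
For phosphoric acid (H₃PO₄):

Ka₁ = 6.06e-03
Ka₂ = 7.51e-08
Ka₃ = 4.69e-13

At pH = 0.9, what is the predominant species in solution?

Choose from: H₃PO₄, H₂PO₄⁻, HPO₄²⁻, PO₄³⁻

pKa₁ = 2.22, pKa₂ = 7.12, pKa₃ = 12.33. For a polyprotic acid the predominant species crosses at each pKa: below pKa_n the protonated form dominates, above it the deprotonated form does. At pH = 0.9, the predominant species is H₃PO₄.

H₃PO₄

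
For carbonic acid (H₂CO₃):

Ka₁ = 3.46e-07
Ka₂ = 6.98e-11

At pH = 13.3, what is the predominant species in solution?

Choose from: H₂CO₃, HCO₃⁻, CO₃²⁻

pKa₁ = 6.46, pKa₂ = 10.16. For a polyprotic acid the predominant species crosses at each pKa: below pKa_n the protonated form dominates, above it the deprotonated form does. At pH = 13.3, the predominant species is CO₃²⁻.

CO₃²⁻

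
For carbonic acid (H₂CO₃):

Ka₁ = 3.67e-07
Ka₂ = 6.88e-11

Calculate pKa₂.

pKa₂ = -log(Ka₂) = -log(6.88e-11) = 10.16.

pK_{a2} = 10.16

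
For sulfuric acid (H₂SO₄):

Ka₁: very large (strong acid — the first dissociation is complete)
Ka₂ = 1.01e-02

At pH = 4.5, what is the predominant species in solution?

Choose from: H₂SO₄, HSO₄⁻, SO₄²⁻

The first dissociation is complete, so H₂SO₄ itself is never the predominant species in water; pKa₂ = -log(1.01e-02) = 2.00. For a polyprotic acid the predominant species crosses at each pKa: below pKa_n the protonated form dominates, above it the deprotonated form does. At pH = 4.5, the predominant species is SO₄²⁻.

SO₄²⁻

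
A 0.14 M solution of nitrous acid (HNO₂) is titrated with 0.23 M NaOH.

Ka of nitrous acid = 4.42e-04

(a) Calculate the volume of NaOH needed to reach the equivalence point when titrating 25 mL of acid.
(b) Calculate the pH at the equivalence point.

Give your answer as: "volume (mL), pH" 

moles acid = 0.14 × 25/1000 = 0.0035 mol; V_base = moles/0.23 × 1000 = 15.2 mL. At equivalence only the conjugate base is present: [A⁻] = 0.0035/0.040 = 8.7027e-02 M. Kb = Kw/Ka = 2.26e-11; [OH⁻] = √(Kb × [A⁻]) = 1.4032e-06; pOH = 5.85; pH = 14 - pOH = 8.15.

V = 15.2 mL, pH = 8.15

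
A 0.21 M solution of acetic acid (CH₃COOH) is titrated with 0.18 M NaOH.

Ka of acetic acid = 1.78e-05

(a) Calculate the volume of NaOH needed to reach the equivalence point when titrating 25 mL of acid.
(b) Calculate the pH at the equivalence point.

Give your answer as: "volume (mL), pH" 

moles acid = 0.21 × 25/1000 = 0.00525 mol; V_base = moles/0.18 × 1000 = 29.2 mL. At equivalence only the conjugate base is present: [A⁻] = 0.00525/0.054 = 9.6923e-02 M. Kb = Kw/Ka = 5.62e-10; [OH⁻] = √(Kb × [A⁻]) = 7.3791e-06; pOH = 5.13; pH = 14 - pOH = 8.87.

V = 29.2 mL, pH = 8.87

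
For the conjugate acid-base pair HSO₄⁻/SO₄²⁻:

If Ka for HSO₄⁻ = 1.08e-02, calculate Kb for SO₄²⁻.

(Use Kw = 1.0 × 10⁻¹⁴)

For a conjugate pair Ka × Kb = Kw, so Kb = Kw/Ka = 1.0 × 10⁻¹⁴ / 1.08e-02 = 9.26e-13.

K_b = 9.26e-13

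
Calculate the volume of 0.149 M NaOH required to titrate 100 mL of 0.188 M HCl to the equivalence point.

At equivalence: moles acid = moles base. moles HCl = 0.188 × 100/1000 = 0.0188 mol. V_base = moles / 0.149 × 1000 = 126.2 mL.

V_{base} = 126.2 mL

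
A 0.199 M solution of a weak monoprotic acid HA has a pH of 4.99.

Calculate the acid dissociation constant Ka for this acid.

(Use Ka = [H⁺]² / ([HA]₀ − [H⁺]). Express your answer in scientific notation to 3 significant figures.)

[H⁺] = 10^(−pH) = 10^(−4.99) = 1.023e-05 M. For HA ⇌ H⁺ + A⁻, Ka = [H⁺][A⁻]/[HA] = [H⁺]² / ([HA]₀ − [H⁺]) = (1.023e-05)² / (0.199 − 1.023e-05) = 5.26e-10.

K_a = 5.26e-10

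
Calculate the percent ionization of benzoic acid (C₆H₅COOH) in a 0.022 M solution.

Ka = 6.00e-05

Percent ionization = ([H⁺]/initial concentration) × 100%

Using Ka equilibrium: x² + Ka×x - Ka×C = 0. Solving: [H⁺] = 1.1193e-03. Percent = (1.1193e-03/0.022) × 100

Percent ionization = 5.09%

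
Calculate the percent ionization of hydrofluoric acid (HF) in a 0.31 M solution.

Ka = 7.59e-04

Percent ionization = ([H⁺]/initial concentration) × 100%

Using Ka equilibrium: x² + Ka×x - Ka×C = 0. Solving: [H⁺] = 1.4964e-02. Percent = (1.4964e-02/0.31) × 100

Percent ionization = 4.83%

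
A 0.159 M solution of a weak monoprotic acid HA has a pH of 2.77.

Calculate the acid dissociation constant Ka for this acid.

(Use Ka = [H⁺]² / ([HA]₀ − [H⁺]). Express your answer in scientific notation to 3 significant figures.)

[H⁺] = 10^(−pH) = 10^(−2.77) = 1.698e-03 M. For HA ⇌ H⁺ + A⁻, Ka = [H⁺][A⁻]/[HA] = [H⁺]² / ([HA]₀ − [H⁺]) = (1.698e-03)² / (0.159 − 1.698e-03) = 1.83e-05.

K_a = 1.83e-05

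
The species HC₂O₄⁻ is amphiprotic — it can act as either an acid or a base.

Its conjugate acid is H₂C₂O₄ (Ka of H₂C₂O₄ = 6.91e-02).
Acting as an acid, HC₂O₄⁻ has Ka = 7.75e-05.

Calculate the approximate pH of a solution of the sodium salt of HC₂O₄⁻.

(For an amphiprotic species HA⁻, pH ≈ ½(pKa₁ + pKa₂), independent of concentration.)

pKa₁ = -log(6.91e-02) = 1.16; pKa₂ = -log(7.75e-05) = 4.11. For an amphiprotic species, pH ≈ ½(pKa₁ + pKa₂) = ½(1.16 + 4.11) = 2.64.

pH = 2.64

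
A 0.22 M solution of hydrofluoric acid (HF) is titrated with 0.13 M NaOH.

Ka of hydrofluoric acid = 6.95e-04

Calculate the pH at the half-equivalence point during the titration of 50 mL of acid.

At half-equivalence [HA] = [A⁻], so Henderson-Hasselbalch gives pH = pKa = -log(6.95e-04) = 3.16.

pH = pKa = 3.16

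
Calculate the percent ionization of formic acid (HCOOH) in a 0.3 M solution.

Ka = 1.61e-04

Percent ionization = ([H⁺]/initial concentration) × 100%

Using Ka equilibrium: x² + Ka×x - Ka×C = 0. Solving: [H⁺] = 6.8698e-03. Percent = (6.8698e-03/0.3) × 100

Percent ionization = 2.29%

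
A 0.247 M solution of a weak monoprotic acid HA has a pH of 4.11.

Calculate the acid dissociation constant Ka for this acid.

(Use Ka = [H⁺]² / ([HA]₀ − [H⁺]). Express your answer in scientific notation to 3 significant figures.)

[H⁺] = 10^(−pH) = 10^(−4.11) = 7.762e-05 M. For HA ⇌ H⁺ + A⁻, Ka = [H⁺][A⁻]/[HA] = [H⁺]² / ([HA]₀ − [H⁺]) = (7.762e-05)² / (0.247 − 7.762e-05) = 2.44e-08.

K_a = 2.44e-08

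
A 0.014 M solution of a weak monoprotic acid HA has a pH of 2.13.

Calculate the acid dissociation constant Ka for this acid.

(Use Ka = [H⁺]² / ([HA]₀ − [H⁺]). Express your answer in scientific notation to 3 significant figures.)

[H⁺] = 10^(−pH) = 10^(−2.13) = 7.413e-03 M. For HA ⇌ H⁺ + A⁻, Ka = [H⁺][A⁻]/[HA] = [H⁺]² / ([HA]₀ − [H⁺]) = (7.413e-03)² / (0.014 − 7.413e-03) = 8.34e-03.

K_a = 8.34e-03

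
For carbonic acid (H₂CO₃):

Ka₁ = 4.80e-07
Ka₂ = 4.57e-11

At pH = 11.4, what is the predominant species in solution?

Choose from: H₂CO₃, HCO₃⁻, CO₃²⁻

pKa₁ = 6.32, pKa₂ = 10.34. For a polyprotic acid the predominant species crosses at each pKa: below pKa_n the protonated form dominates, above it the deprotonated form does. At pH = 11.4, the predominant species is CO₃²⁻.

CO₃²⁻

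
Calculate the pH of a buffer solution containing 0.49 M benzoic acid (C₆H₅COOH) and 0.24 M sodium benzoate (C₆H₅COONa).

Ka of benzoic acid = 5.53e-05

pKa = -log(5.53e-05) = 4.26. pH = pKa + log([A⁻]/[HA]) = 4.26 + log(0.24/0.49)

pH = 3.95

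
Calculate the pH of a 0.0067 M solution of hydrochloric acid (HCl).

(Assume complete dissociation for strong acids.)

[H⁺] = 0.0067 M for strong acid. pH = -log[H⁺] = -log(0.0067)

pH = 2.17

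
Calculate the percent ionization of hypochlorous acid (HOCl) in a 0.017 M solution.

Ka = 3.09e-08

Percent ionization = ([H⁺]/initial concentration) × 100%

Using Ka equilibrium: x² + Ka×x - Ka×C = 0. Solving: [H⁺] = 2.2904e-05. Percent = (2.2904e-05/0.017) × 100

Percent ionization = 0.135%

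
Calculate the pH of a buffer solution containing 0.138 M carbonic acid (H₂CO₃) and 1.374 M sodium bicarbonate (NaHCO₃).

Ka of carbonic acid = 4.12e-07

pKa = -log(4.12e-07) = 6.39. pH = pKa + log([A⁻]/[HA]) = 6.39 + log(1.374/0.138)

pH = 7.38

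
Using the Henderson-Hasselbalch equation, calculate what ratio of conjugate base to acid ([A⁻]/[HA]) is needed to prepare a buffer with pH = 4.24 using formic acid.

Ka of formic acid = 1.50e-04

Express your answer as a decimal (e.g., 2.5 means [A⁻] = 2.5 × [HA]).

pKa = -log(1.50e-04) = 3.8239. pH = pKa + log([A⁻]/[HA]), so log([A⁻]/[HA]) = pH − pKa = 4.24 − 3.8239 = 0.4161. [A⁻]/[HA] = 10^(0.4161) = 2.61

[A⁻]/[HA] = 2.61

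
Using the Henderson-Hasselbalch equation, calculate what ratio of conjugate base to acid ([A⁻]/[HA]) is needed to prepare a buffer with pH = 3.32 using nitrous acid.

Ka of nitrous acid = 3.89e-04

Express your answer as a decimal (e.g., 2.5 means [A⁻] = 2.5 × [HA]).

pKa = -log(3.89e-04) = 3.4101. pH = pKa + log([A⁻]/[HA]), so log([A⁻]/[HA]) = pH − pKa = 3.32 − 3.4101 = -0.0901. [A⁻]/[HA] = 10^(-0.0901) = 0.813

[A⁻]/[HA] = 0.813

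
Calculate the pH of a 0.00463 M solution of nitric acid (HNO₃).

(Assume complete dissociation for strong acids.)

[H⁺] = 0.00463 M for strong acid. pH = -log[H⁺] = -log(0.00463)

pH = 2.33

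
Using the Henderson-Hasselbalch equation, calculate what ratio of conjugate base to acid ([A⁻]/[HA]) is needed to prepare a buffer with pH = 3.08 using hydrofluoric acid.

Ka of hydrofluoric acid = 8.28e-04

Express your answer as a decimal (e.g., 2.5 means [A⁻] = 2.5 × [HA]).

pKa = -log(8.28e-04) = 3.0820. pH = pKa + log([A⁻]/[HA]), so log([A⁻]/[HA]) = pH − pKa = 3.08 − 3.0820 = -0.0020. [A⁻]/[HA] = 10^(-0.0020) = 0.995

[A⁻]/[HA] = 0.995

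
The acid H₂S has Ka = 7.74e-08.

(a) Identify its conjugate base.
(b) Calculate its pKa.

(a) The conjugate base is formed by removing one H⁺ from H₂S, giving HS⁻. (b) pKa = -log(Ka) = -log(7.74e-08) = 7.11.

Conjugate base: HS⁻; pK_a = 7.11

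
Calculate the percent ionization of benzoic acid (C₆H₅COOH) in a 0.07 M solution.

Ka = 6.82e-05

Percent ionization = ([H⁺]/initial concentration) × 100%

Using Ka equilibrium: x² + Ka×x - Ka×C = 0. Solving: [H⁺] = 2.1511e-03. Percent = (2.1511e-03/0.07) × 100

Percent ionization = 3.07%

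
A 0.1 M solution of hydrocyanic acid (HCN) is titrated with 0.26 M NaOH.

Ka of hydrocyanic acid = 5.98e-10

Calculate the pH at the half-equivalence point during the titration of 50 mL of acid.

At half-equivalence [HA] = [A⁻], so Henderson-Hasselbalch gives pH = pKa = -log(5.98e-10) = 9.22.

pH = pKa = 9.22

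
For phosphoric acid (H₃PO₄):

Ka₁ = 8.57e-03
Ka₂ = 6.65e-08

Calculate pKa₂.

pKa₂ = -log(Ka₂) = -log(6.65e-08) = 7.18.

pK_{a2} = 7.18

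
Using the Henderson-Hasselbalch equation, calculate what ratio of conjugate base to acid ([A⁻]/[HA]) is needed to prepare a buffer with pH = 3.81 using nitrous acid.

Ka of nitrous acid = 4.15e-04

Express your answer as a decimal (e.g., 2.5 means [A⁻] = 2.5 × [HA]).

pKa = -log(4.15e-04) = 3.3820. pH = pKa + log([A⁻]/[HA]), so log([A⁻]/[HA]) = pH − pKa = 3.81 − 3.3820 = 0.4280. [A⁻]/[HA] = 10^(0.4280) = 2.68

[A⁻]/[HA] = 2.68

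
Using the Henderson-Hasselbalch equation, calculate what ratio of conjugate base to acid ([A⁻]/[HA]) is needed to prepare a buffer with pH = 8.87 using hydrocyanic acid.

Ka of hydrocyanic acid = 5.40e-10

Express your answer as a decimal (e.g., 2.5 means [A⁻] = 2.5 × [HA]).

pKa = -log(5.40e-10) = 9.2676. pH = pKa + log([A⁻]/[HA]), so log([A⁻]/[HA]) = pH − pKa = 8.87 − 9.2676 = -0.3976. [A⁻]/[HA] = 10^(-0.3976) = 0.400

[A⁻]/[HA] = 0.400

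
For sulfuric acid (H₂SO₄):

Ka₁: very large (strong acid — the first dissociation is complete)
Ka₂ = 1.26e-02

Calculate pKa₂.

pKa₂ = -log(Ka₂) = -log(1.26e-02) = 1.90.

pK_{a2} = 1.90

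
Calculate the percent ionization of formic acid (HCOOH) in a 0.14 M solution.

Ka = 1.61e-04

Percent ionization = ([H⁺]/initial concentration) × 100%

Using Ka equilibrium: x² + Ka×x - Ka×C = 0. Solving: [H⁺] = 4.6678e-03. Percent = (4.6678e-03/0.14) × 100

Percent ionization = 3.33%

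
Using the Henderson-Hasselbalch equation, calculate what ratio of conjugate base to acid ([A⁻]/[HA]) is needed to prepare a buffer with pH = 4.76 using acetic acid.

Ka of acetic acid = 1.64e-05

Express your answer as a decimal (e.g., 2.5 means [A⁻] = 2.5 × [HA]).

pKa = -log(1.64e-05) = 4.7852. pH = pKa + log([A⁻]/[HA]), so log([A⁻]/[HA]) = pH − pKa = 4.76 − 4.7852 = -0.0252. [A⁻]/[HA] = 10^(-0.0252) = 0.944

[A⁻]/[HA] = 0.944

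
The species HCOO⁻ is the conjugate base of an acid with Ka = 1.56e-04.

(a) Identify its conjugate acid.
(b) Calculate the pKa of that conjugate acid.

(a) The conjugate acid is formed by adding one H⁺ to HCOO⁻, giving HCOOH. (b) pKa = -log(Ka) = -log(1.56e-04) = 3.81.

Conjugate acid: HCOOH; pK_a = 3.81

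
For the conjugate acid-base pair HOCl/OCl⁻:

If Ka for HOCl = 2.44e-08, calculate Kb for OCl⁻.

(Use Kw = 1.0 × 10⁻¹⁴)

For a conjugate pair Ka × Kb = Kw, so Kb = Kw/Ka = 1.0 × 10⁻¹⁴ / 2.44e-08 = 4.10e-07.

K_b = 4.10e-07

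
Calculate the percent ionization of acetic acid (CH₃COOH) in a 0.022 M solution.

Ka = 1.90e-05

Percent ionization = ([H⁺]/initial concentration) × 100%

Using Ka equilibrium: x² + Ka×x - Ka×C = 0. Solving: [H⁺] = 6.3710e-04. Percent = (6.3710e-04/0.022) × 100

Percent ionization = 2.9%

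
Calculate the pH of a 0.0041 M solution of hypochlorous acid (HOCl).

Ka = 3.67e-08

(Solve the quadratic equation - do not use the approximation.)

x² + Ka×x - Ka×C = 0. Using quadratic formula: [H⁺] = 1.2248e-05

pH = 4.91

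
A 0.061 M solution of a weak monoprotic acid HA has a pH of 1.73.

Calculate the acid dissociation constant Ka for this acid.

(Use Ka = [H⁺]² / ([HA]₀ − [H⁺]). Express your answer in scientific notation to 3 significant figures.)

[H⁺] = 10^(−pH) = 10^(−1.73) = 1.862e-02 M. For HA ⇌ H⁺ + A⁻, Ka = [H⁺][A⁻]/[HA] = [H⁺]² / ([HA]₀ − [H⁺]) = (1.862e-02)² / (0.061 − 1.862e-02) = 8.18e-03.

K_a = 8.18e-03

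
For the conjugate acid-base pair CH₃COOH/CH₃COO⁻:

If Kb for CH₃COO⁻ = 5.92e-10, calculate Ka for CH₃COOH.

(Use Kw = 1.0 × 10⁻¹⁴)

For a conjugate pair Ka × Kb = Kw, so Ka = Kw/Kb = 1.0 × 10⁻¹⁴ / 5.92e-10 = 1.69e-05.

K_a = 1.69e-05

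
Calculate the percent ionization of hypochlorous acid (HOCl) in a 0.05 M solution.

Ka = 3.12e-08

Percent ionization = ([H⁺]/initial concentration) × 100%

Using Ka equilibrium: x² + Ka×x - Ka×C = 0. Solving: [H⁺] = 3.9481e-05. Percent = (3.9481e-05/0.05) × 100

Percent ionization = 0.079%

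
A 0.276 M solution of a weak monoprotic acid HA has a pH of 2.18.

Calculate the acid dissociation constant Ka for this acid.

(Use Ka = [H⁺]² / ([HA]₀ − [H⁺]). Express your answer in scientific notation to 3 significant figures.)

[H⁺] = 10^(−pH) = 10^(−2.18) = 6.607e-03 M. For HA ⇌ H⁺ + A⁻, Ka = [H⁺][A⁻]/[HA] = [H⁺]² / ([HA]₀ − [H⁺]) = (6.607e-03)² / (0.276 − 6.607e-03) = 1.62e-04.

K_a = 1.62e-04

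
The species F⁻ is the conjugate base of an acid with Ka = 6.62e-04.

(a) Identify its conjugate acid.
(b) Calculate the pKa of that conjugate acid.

(a) The conjugate acid is formed by adding one H⁺ to F⁻, giving HF. (b) pKa = -log(Ka) = -log(6.62e-04) = 3.18.

Conjugate acid: HF; pK_a = 3.18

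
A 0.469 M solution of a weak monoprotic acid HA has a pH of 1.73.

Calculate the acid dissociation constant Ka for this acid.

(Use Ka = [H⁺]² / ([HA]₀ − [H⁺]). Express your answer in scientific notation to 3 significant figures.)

[H⁺] = 10^(−pH) = 10^(−1.73) = 1.862e-02 M. For HA ⇌ H⁺ + A⁻, Ka = [H⁺][A⁻]/[HA] = [H⁺]² / ([HA]₀ − [H⁺]) = (1.862e-02)² / (0.469 − 1.862e-02) = 7.70e-04.

K_a = 7.70e-04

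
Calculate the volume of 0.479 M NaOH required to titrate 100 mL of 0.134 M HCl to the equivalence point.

At equivalence: moles acid = moles base. moles HCl = 0.134 × 100/1000 = 0.0134 mol. V_base = moles / 0.479 × 1000 = 28.0 mL.

V_{base} = 28.0 mL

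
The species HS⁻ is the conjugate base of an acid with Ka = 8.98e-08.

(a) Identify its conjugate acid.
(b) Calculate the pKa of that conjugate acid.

(a) The conjugate acid is formed by adding one H⁺ to HS⁻, giving H₂S. (b) pKa = -log(Ka) = -log(8.98e-08) = 7.05.

Conjugate acid: H₂S; pK_a = 7.05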